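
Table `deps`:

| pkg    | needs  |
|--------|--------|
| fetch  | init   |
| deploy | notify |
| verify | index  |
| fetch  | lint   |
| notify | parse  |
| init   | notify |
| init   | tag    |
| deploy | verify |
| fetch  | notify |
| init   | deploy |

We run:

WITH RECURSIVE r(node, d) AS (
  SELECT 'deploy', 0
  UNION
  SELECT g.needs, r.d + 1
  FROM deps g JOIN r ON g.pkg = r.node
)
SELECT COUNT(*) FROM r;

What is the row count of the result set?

Base: (deploy, d=0).
Iteration 1: edges from {deploy} -> (notify, d=1), (verify, d=1).
Iteration 2: edges from {notify,verify} -> (index, d=2), (parse, d=2).
Iteration 3: no outgoing edges from {index,parse}; recursion stops.
Total rows emitted: 5.

5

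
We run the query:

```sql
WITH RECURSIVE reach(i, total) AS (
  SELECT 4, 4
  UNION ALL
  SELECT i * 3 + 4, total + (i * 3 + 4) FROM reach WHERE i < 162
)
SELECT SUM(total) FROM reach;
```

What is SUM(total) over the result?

1044

Base: i=4, total=4.
Iteration 1: 4 < 162 holds -> i = 4 * 3 + 4 = 16, total = 4 + 16 = 20.
Iteration 2: 16 < 162 holds -> i = 16 * 3 + 4 = 52, total = 20 + 52 = 72.
Iteration 3: 52 < 162 holds -> i = 52 * 3 + 4 = 160, total = 72 + 160 = 232.
Iteration 4: 160 < 162 holds -> i = 160 * 3 + 4 = 484, total = 232 + 484 = 716.
Iteration 5: 484 < 162 fails; recursion stops.
SUM(total) = 4 + 20 + 72 + 232 + 716 = 1044.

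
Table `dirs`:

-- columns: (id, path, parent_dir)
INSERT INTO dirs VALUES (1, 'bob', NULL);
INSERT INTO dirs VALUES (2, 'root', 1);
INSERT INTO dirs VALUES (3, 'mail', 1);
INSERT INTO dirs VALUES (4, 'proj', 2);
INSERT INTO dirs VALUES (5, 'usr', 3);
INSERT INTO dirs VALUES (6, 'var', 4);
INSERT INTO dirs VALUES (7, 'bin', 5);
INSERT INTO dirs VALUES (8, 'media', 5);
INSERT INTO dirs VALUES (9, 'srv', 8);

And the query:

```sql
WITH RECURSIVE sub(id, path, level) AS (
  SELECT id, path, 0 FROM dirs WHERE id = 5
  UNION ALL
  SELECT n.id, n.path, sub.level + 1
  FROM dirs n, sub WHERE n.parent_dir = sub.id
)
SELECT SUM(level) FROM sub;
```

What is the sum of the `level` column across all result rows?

4

Base: id=5 (usr) at level 0.
Iteration 1: rows with parent_dir in {5} -> bin (id 7, level 1), media (id 8, level 1).
Iteration 2: rows with parent_dir in {7,8} -> srv (id 9, level 2).
Iteration 3: no rows with parent_dir in {9}; recursion stops.
SUM(level) = 0 + 1 + 1 + 2 = 4.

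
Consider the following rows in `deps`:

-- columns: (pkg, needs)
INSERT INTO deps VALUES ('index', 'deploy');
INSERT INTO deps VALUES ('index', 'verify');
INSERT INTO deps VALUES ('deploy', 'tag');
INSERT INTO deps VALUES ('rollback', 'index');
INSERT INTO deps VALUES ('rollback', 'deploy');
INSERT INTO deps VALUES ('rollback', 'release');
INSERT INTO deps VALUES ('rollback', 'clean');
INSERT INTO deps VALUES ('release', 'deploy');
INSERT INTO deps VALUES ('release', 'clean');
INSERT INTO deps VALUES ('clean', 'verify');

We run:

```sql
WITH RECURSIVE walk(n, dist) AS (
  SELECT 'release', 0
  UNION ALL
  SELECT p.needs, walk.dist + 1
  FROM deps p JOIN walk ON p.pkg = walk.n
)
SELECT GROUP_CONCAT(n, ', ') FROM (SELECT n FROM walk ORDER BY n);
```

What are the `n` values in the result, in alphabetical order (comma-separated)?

clean, deploy, release, tag, verify

Base: (release, dist=0).
Iteration 1: edges from {release} -> (clean, dist=1), (deploy, dist=1).
Iteration 2: edges from {clean,deploy} -> (tag, dist=2), (verify, dist=2).
Iteration 3: no outgoing edges from {tag,verify}; recursion stops.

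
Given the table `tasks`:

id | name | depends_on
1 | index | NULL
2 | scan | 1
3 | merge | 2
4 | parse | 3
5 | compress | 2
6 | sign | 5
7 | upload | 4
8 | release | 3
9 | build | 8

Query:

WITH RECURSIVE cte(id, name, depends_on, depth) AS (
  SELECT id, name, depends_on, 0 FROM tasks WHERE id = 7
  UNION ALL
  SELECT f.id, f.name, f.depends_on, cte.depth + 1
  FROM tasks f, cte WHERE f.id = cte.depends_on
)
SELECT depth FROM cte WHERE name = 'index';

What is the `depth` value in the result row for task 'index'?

4

Base: id=7 (upload), depends_on=4, depth 0.
Iteration 1: join on id=4 -> parse (id 4, depends_on=3, depth 1).
Iteration 2: join on id=3 -> merge (id 3, depends_on=2, depth 2).
Iteration 3: join on id=2 -> scan (id 2, depends_on=1, depth 3).
Iteration 4: join on id=1 -> index (id 1, depends_on=NULL, depth 4).
Iteration 5: depends_on is NULL; no match; recursion stops.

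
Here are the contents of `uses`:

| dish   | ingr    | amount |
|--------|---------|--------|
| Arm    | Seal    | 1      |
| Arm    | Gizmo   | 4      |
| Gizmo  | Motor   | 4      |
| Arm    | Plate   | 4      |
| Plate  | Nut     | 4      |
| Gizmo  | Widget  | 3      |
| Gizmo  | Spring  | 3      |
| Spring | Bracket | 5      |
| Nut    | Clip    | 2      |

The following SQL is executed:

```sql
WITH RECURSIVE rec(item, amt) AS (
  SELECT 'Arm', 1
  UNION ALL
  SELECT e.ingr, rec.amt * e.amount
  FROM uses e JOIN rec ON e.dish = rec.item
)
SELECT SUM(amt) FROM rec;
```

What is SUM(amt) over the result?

158

Base: (Arm, amt=1).
Iteration 1: components of {Arm} -> Gizmo = 1*4 = 4, Plate = 1*4 = 4, Seal = 1*1 = 1.
Iteration 2: components of {Gizmo,Plate,Seal} -> Motor = 4*4 = 16, Nut = 4*4 = 16, Spring = 4*3 = 12, Widget = 4*3 = 12.
Iteration 3: components of {Motor,Nut,Spring,Widget} -> Bracket = 12*5 = 60, Clip = 16*2 = 32.
Iteration 4: no further components; recursion stops.
SUM(amt) = 1 + 1 + 4 + 4 + 16 + 12 + 12 + 16 + 60 + 32 = 158.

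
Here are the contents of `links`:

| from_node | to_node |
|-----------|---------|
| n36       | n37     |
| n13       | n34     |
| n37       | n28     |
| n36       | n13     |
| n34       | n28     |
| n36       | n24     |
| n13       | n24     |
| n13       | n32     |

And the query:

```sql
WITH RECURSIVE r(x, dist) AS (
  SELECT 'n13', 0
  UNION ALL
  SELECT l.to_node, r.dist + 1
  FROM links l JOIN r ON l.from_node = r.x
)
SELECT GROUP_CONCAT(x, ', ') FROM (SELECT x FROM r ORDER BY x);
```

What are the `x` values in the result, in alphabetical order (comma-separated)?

Base: (n13, dist=0).
Iteration 1: edges from {n13} -> (n24, dist=1), (n32, dist=1), (n34, dist=1).
Iteration 2: edges from {n24,n32,n34} -> (n28, dist=2).
Iteration 3: no outgoing edges from {n28}; recursion stops.

n13, n24, n28, n32, n34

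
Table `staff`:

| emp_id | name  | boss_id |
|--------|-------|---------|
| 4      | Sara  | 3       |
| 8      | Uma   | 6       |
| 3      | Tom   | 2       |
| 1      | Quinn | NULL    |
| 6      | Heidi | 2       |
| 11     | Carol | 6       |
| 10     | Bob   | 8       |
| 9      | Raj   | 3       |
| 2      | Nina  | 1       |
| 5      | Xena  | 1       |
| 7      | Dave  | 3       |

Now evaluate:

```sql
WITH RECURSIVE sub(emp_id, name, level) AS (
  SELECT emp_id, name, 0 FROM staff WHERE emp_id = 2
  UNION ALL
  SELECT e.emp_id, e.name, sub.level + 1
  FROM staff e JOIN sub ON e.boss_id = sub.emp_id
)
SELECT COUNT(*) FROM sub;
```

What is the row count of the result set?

9

Base: emp_id=2 (Nina) at level 0.
Iteration 1: rows with boss_id in {2} -> Tom (id 3, level 1), Heidi (id 6, level 1).
Iteration 2: rows with boss_id in {3,6} -> Sara (id 4, level 2), Dave (id 7, level 2), Uma (id 8, level 2), Raj (id 9, level 2), Carol (id 11, level 2).
Iteration 3: rows with boss_id in {4,7,8,9,11} -> Bob (id 10, level 3).
Iteration 4: no rows with boss_id in {10}; recursion stops.
Total rows emitted: 9.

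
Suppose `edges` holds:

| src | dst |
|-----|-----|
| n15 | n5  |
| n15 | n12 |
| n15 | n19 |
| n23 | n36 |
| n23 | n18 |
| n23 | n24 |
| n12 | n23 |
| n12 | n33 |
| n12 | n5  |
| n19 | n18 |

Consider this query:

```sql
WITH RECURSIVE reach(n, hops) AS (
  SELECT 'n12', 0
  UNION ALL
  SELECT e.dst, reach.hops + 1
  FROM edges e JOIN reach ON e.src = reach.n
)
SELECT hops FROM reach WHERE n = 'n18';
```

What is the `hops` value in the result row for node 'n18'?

2

Base: (n12, hops=0).
Iteration 1: edges from {n12} -> (n23, hops=1), (n33, hops=1), (n5, hops=1).
Iteration 2: edges from {n23,n33,n5} -> (n18, hops=2), (n24, hops=2), (n36, hops=2).
Iteration 3: no outgoing edges from {n18,n24,n36}; recursion stops.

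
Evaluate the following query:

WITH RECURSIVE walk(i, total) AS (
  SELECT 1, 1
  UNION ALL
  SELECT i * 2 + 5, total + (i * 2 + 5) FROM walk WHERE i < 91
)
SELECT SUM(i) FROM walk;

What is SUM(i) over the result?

161

Base: i=1, total=1.
Iteration 1: 1 < 91 holds -> i = 1 * 2 + 5 = 7, total = 1 + 7 = 8.
Iteration 2: 7 < 91 holds -> i = 7 * 2 + 5 = 19, total = 8 + 19 = 27.
Iteration 3: 19 < 91 holds -> i = 19 * 2 + 5 = 43, total = 27 + 43 = 70.
Iteration 4: 43 < 91 holds -> i = 43 * 2 + 5 = 91, total = 70 + 91 = 161.
Iteration 5: 91 < 91 fails; recursion stops.
SUM(i) = 1 + 7 + 19 + 43 + 91 = 161.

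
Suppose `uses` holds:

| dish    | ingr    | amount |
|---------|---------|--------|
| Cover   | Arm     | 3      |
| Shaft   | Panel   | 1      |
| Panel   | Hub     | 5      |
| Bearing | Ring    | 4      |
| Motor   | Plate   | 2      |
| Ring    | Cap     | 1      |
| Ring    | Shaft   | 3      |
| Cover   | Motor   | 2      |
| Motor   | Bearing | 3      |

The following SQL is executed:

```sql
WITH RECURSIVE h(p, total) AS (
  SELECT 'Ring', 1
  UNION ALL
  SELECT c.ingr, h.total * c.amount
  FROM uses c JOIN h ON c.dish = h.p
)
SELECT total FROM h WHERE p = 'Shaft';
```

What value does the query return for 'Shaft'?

3

Base: (Ring, total=1).
Iteration 1: components of {Ring} -> Cap = 1*1 = 1, Shaft = 1*3 = 3.
Iteration 2: components of {Cap,Shaft} -> Panel = 3*1 = 3.
Iteration 3: components of {Panel} -> Hub = 3*5 = 15.
Iteration 4: no further components; recursion stops.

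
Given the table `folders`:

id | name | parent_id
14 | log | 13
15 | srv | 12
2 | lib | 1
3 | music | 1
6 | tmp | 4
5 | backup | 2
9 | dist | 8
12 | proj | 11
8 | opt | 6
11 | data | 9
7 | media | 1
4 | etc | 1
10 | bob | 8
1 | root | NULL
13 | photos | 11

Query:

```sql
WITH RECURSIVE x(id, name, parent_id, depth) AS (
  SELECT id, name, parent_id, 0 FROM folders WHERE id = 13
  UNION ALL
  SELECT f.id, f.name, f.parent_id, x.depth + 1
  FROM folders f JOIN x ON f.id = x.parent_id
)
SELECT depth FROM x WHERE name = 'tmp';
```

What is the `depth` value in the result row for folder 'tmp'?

4

Base: id=13 (photos), parent_id=11, depth 0.
Iteration 1: join on id=11 -> data (id 11, parent_id=9, depth 1).
Iteration 2: join on id=9 -> dist (id 9, parent_id=8, depth 2).
Iteration 3: join on id=8 -> opt (id 8, parent_id=6, depth 3).
Iteration 4: join on id=6 -> tmp (id 6, parent_id=4, depth 4).
Iteration 5: join on id=4 -> etc (id 4, parent_id=1, depth 5).
Iteration 6: join on id=1 -> root (id 1, parent_id=NULL, depth 6).
Iteration 7: parent_id is NULL; no match; recursion stops.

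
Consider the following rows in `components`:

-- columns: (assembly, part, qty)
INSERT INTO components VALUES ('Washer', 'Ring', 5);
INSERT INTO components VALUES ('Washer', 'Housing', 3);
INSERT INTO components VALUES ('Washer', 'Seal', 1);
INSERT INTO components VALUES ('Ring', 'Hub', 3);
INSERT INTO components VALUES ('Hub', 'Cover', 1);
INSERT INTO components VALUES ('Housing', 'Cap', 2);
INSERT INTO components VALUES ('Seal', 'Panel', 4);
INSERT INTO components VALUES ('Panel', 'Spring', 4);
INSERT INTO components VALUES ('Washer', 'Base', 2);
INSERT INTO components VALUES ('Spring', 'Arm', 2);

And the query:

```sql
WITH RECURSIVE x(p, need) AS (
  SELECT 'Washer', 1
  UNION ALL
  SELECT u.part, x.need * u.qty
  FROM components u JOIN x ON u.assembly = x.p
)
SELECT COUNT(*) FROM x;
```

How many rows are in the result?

Base: (Washer, need=1).
Iteration 1: components of {Washer} -> Base = 1*2 = 2, Housing = 1*3 = 3, Ring = 1*5 = 5, Seal = 1*1 = 1.
Iteration 2: components of {Base,Housing,Ring,Seal} -> Cap = 3*2 = 6, Hub = 5*3 = 15, Panel = 1*4 = 4.
Iteration 3: components of {Cap,Hub,Panel} -> Cover = 15*1 = 15, Spring = 4*4 = 16.
Iteration 4: components of {Cover,Spring} -> Arm = 16*2 = 32.
Iteration 5: no further components; recursion stops.
Total rows emitted: 11.

11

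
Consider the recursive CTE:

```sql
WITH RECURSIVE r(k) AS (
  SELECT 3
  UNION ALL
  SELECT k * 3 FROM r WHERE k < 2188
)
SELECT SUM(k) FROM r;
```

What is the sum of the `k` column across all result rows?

Base: k=3.
Iteration 1: 3 < 2188 holds -> k = 3 * 3 = 9.
Iteration 2: 9 < 2188 holds -> k = 9 * 3 = 27.
Iteration 3: 27 < 2188 holds -> k = 27 * 3 = 81.
Iteration 4: 81 < 2188 holds -> k = 81 * 3 = 243.
Iteration 5: 243 < 2188 holds -> k = 243 * 3 = 729.
Iteration 6: 729 < 2188 holds -> k = 729 * 3 = 2187.
Iteration 7: 2187 < 2188 holds -> k = 2187 * 3 = 6561.
Iteration 8: 6561 < 2188 fails; recursion stops.
SUM(k) = 3 + 9 + 27 + 81 + 243 + 729 + 2187 + 6561 = 9840.

9840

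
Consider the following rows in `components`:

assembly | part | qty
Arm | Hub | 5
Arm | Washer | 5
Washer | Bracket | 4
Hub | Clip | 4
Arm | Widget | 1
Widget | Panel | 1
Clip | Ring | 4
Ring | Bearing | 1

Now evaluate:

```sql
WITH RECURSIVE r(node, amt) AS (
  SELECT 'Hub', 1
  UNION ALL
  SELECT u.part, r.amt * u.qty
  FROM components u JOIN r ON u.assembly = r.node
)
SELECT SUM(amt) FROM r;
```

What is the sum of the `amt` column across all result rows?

Base: (Hub, amt=1).
Iteration 1: components of {Hub} -> Clip = 1*4 = 4.
Iteration 2: components of {Clip} -> Ring = 4*4 = 16.
Iteration 3: components of {Ring} -> Bearing = 16*1 = 16.
Iteration 4: no further components; recursion stops.
SUM(amt) = 1 + 4 + 16 + 16 = 37.

37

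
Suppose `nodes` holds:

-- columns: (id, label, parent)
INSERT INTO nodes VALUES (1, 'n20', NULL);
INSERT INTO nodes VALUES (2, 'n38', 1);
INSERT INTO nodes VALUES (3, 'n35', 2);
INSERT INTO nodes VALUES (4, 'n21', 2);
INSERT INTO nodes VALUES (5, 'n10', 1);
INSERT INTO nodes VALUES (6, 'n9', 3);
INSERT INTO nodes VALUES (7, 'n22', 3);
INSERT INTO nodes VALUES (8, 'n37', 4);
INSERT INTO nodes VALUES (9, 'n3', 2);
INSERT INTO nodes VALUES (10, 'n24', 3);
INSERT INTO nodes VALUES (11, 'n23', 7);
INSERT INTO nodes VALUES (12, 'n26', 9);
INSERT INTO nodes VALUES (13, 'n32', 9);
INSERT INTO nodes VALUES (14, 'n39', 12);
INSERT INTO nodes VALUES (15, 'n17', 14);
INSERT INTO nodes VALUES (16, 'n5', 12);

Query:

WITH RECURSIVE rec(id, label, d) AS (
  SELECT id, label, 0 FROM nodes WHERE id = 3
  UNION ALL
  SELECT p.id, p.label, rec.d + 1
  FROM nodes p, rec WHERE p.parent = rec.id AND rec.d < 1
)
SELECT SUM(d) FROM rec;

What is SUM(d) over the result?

3

Base: id=3 (n35) at d 0.
Iteration 1: rows with parent in {3} -> n9 (id 6, d 1), n22 (id 7, d 1), n24 (id 10, d 1).
Iteration 2: d < 1 fails for all current rows; recursion stops.
SUM(d) = 0 + 1 + 1 + 1 = 3.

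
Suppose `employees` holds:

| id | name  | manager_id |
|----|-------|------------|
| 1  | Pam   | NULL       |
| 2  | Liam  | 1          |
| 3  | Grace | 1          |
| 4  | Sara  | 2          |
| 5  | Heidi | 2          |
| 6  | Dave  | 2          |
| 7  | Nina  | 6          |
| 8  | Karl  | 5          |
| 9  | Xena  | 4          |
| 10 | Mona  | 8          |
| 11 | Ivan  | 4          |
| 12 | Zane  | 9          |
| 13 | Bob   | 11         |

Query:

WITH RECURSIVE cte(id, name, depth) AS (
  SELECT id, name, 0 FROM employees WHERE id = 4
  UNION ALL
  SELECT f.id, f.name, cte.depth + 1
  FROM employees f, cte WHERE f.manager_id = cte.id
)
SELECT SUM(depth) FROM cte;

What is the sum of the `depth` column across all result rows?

Base: id=4 (Sara) at depth 0.
Iteration 1: rows with manager_id in {4} -> Xena (id 9, depth 1), Ivan (id 11, depth 1).
Iteration 2: rows with manager_id in {9,11} -> Zane (id 12, depth 2), Bob (id 13, depth 2).
Iteration 3: no rows with manager_id in {12,13}; recursion stops.
SUM(depth) = 0 + 1 + 1 + 2 + 2 = 6.

6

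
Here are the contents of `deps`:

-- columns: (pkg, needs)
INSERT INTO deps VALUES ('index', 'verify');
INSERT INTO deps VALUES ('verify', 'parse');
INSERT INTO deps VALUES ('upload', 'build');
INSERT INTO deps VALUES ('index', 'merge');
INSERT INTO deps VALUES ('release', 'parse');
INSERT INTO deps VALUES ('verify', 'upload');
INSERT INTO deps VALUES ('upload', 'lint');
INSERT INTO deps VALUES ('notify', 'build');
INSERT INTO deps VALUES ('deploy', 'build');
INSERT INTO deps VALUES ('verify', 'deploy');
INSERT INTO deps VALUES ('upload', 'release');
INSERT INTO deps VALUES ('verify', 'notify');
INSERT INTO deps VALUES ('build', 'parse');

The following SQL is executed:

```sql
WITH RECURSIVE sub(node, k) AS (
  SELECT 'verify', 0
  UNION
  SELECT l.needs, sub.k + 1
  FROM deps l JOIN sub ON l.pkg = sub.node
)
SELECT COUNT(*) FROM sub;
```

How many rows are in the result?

9

Base: (verify, k=0).
Iteration 1: edges from {verify} -> (deploy, k=1), (notify, k=1), (parse, k=1), (upload, k=1).
Iteration 2: edges from {deploy,notify,parse,upload} -> (build, k=2), (lint, k=2), (release, k=2). [UNION drops 2 duplicate row(s)]
Iteration 3: edges from {build,lint,release} -> (parse, k=3). [UNION drops 1 duplicate row(s)]
Iteration 4: no outgoing edges from {parse}; recursion stops.
Total rows emitted: 9.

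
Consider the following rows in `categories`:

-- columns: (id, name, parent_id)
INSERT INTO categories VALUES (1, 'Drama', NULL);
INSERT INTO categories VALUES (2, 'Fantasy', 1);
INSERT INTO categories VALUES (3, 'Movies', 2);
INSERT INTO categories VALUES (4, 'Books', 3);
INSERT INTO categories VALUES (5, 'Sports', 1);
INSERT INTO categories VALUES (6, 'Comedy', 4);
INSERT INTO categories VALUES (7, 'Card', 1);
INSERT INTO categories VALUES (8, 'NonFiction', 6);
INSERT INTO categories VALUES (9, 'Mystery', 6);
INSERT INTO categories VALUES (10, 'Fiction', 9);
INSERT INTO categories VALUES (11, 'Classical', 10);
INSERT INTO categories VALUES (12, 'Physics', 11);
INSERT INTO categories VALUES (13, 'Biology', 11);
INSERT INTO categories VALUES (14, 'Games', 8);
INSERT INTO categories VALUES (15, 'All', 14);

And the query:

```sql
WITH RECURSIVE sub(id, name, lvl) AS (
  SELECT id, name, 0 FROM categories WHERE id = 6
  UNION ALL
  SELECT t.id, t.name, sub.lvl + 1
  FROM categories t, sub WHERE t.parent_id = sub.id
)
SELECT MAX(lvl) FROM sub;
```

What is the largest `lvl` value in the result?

4

Base: id=6 (Comedy) at lvl 0.
Iteration 1: rows with parent_id in {6} -> NonFiction (id 8, lvl 1), Mystery (id 9, lvl 1).
Iteration 2: rows with parent_id in {8,9} -> Fiction (id 10, lvl 2), Games (id 14, lvl 2).
Iteration 3: rows with parent_id in {10,14} -> Classical (id 11, lvl 3), All (id 15, lvl 3).
Iteration 4: rows with parent_id in {11,15} -> Physics (id 12, lvl 4), Biology (id 13, lvl 4).
Iteration 5: no rows with parent_id in {12,13}; recursion stops.
lvl values: 0, 1, 1, 2, 2, 3, 3, 4, 4; the maximum is 4.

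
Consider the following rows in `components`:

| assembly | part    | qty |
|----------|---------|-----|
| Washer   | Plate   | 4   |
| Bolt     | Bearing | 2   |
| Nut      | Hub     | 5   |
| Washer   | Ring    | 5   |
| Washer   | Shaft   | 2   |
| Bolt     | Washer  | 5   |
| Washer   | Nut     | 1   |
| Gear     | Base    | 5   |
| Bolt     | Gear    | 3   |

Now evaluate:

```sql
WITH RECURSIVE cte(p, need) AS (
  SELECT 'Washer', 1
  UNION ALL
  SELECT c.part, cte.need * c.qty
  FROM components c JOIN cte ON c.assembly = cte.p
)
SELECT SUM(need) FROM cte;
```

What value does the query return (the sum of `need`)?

Base: (Washer, need=1).
Iteration 1: components of {Washer} -> Nut = 1*1 = 1, Plate = 1*4 = 4, Ring = 1*5 = 5, Shaft = 1*2 = 2.
Iteration 2: components of {Nut,Plate,Ring,Shaft} -> Hub = 1*5 = 5.
Iteration 3: no further components; recursion stops.
SUM(need) = 1 + 2 + 1 + 5 + 4 + 5 = 18.

18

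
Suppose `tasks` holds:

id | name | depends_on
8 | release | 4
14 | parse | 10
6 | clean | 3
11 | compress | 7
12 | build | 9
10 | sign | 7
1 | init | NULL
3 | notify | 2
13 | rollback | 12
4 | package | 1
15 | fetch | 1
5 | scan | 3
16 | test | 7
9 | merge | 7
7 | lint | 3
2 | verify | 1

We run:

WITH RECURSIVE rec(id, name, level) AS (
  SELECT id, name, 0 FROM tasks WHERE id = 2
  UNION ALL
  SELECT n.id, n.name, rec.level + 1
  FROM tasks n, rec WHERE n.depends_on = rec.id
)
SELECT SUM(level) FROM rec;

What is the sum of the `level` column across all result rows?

Base: id=2 (verify) at level 0.
Iteration 1: rows with depends_on in {2} -> notify (id 3, level 1).
Iteration 2: rows with depends_on in {3} -> scan (id 5, level 2), clean (id 6, level 2), lint (id 7, level 2).
Iteration 3: rows with depends_on in {5,6,7} -> merge (id 9, level 3), sign (id 10, level 3), compress (id 11, level 3), test (id 16, level 3).
Iteration 4: rows with depends_on in {9,10,11,16} -> build (id 12, level 4), parse (id 14, level 4).
Iteration 5: rows with depends_on in {12,14} -> rollback (id 13, level 5).
Iteration 6: no rows with depends_on in {13}; recursion stops.
SUM(level) = 0 + 1 + 2 + 2 + 2 + 3 + 3 + 3 + 3 + 4 + 4 + 5 = 32.

32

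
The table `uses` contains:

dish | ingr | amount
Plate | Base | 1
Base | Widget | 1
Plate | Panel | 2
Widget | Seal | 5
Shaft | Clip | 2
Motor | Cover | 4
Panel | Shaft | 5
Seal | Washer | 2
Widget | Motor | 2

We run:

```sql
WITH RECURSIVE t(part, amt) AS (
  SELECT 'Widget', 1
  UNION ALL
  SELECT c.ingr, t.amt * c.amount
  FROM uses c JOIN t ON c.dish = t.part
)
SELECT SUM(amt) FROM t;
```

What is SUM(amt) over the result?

Base: (Widget, amt=1).
Iteration 1: components of {Widget} -> Motor = 1*2 = 2, Seal = 1*5 = 5.
Iteration 2: components of {Motor,Seal} -> Cover = 2*4 = 8, Washer = 5*2 = 10.
Iteration 3: no further components; recursion stops.
SUM(amt) = 1 + 5 + 2 + 10 + 8 = 26.

26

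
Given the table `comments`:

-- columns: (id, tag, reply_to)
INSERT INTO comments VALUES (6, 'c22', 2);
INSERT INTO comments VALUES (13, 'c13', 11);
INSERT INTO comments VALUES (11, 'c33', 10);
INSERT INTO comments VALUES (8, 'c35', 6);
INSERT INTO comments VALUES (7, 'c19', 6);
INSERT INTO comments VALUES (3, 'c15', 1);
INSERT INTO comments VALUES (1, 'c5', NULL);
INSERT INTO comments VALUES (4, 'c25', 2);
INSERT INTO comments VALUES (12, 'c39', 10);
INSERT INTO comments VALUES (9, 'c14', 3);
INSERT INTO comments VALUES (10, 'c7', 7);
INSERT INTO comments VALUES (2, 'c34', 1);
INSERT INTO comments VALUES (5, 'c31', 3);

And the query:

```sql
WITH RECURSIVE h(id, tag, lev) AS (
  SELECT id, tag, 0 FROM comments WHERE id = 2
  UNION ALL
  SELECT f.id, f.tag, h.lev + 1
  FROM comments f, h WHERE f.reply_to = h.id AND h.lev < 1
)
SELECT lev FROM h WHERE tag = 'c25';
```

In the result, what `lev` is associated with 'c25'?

1

Base: id=2 (c34) at lev 0.
Iteration 1: rows with reply_to in {2} -> c25 (id 4, lev 1), c22 (id 6, lev 1).
Iteration 2: lev < 1 fails for all current rows; recursion stops.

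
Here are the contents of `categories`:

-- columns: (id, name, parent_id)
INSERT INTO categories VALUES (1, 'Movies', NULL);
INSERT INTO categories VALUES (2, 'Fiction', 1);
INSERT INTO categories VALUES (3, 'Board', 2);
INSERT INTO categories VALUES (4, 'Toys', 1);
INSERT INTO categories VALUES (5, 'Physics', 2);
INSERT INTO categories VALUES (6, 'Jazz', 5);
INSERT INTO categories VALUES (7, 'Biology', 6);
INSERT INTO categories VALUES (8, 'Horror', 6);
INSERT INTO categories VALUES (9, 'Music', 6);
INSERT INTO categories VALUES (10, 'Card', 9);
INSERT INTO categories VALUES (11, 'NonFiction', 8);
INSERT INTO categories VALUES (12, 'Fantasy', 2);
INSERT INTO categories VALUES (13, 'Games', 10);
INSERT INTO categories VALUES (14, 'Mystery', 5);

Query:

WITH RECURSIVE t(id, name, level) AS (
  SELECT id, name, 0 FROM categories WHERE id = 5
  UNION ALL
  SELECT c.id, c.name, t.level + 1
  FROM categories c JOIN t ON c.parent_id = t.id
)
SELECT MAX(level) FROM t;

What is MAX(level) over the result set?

4

Base: id=5 (Physics) at level 0.
Iteration 1: rows with parent_id in {5} -> Jazz (id 6, level 1), Mystery (id 14, level 1).
Iteration 2: rows with parent_id in {6,14} -> Biology (id 7, level 2), Horror (id 8, level 2), Music (id 9, level 2).
Iteration 3: rows with parent_id in {7,8,9} -> Card (id 10, level 3), NonFiction (id 11, level 3).
Iteration 4: rows with parent_id in {10,11} -> Games (id 13, level 4).
Iteration 5: no rows with parent_id in {13}; recursion stops.
level values: 0, 1, 1, 2, 2, 2, 3, 3, 4; the maximum is 4.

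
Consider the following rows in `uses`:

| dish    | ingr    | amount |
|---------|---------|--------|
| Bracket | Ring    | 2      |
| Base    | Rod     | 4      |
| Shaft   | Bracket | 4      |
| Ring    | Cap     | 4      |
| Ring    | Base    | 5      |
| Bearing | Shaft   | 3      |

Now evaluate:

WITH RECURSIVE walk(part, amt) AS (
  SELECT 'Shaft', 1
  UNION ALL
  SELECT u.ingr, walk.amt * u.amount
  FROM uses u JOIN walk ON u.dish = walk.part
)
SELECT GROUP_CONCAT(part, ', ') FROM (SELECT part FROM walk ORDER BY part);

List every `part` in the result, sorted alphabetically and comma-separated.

Base: (Shaft, amt=1).
Iteration 1: components of {Shaft} -> Bracket = 1*4 = 4.
Iteration 2: components of {Bracket} -> Ring = 4*2 = 8.
Iteration 3: components of {Ring} -> Base = 8*5 = 40, Cap = 8*4 = 32.
Iteration 4: components of {Base,Cap} -> Rod = 40*4 = 160.
Iteration 5: no further components; recursion stops.

Base, Bracket, Cap, Ring, Rod, Shaft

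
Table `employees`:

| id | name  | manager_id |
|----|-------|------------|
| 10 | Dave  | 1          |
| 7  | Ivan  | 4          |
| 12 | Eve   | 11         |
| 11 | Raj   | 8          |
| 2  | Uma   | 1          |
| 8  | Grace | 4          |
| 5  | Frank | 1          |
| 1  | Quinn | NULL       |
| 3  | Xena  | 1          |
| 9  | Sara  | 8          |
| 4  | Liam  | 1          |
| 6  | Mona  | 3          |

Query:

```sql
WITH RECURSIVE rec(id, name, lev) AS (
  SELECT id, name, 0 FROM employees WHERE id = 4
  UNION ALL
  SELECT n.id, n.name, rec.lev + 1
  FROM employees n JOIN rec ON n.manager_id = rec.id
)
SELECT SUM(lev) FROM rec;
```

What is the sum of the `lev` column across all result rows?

9

Base: id=4 (Liam) at lev 0.
Iteration 1: rows with manager_id in {4} -> Ivan (id 7, lev 1), Grace (id 8, lev 1).
Iteration 2: rows with manager_id in {7,8} -> Sara (id 9, lev 2), Raj (id 11, lev 2).
Iteration 3: rows with manager_id in {9,11} -> Eve (id 12, lev 3).
Iteration 4: no rows with manager_id in {12}; recursion stops.
SUM(lev) = 0 + 1 + 1 + 2 + 2 + 3 = 9.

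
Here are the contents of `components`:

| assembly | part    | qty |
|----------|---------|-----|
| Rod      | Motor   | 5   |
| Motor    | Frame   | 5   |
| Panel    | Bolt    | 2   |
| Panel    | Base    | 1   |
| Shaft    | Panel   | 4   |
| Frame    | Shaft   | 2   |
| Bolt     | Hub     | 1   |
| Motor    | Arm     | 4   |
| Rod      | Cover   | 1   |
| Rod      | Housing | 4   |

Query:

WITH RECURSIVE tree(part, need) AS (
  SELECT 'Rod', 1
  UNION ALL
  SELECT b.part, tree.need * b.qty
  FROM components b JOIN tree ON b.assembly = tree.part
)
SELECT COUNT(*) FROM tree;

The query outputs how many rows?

11

Base: (Rod, need=1).
Iteration 1: components of {Rod} -> Cover = 1*1 = 1, Housing = 1*4 = 4, Motor = 1*5 = 5.
Iteration 2: components of {Cover,Housing,Motor} -> Arm = 5*4 = 20, Frame = 5*5 = 25.
Iteration 3: components of {Arm,Frame} -> Shaft = 25*2 = 50.
Iteration 4: components of {Shaft} -> Panel = 50*4 = 200.
Iteration 5: components of {Panel} -> Base = 200*1 = 200, Bolt = 200*2 = 400.
Iteration 6: components of {Base,Bolt} -> Hub = 400*1 = 400.
Iteration 7: no further components; recursion stops.
Total rows emitted: 11.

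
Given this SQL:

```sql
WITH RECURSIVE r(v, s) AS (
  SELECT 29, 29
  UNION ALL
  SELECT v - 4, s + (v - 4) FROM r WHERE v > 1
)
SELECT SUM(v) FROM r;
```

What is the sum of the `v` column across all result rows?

120

Base: v=29, s=29.
Iteration 1: 29 > 1 holds -> v = 29 - 4 = 25, s = 29 + 25 = 54.
Iteration 2: 25 > 1 holds -> v = 25 - 4 = 21, s = 54 + 21 = 75.
Iteration 3: 21 > 1 holds -> v = 21 - 4 = 17, s = 75 + 17 = 92.
Iteration 4: 17 > 1 holds -> v = 17 - 4 = 13, s = 92 + 13 = 105.
Iteration 5: 13 > 1 holds -> v = 13 - 4 = 9, s = 105 + 9 = 114.
Iteration 6: 9 > 1 holds -> v = 9 - 4 = 5, s = 114 + 5 = 119.
Iteration 7: 5 > 1 holds -> v = 5 - 4 = 1, s = 119 + 1 = 120.
Iteration 8: 1 > 1 fails; recursion stops.
SUM(v) = 29 + 25 + 21 + 17 + 13 + 9 + 5 + 1 = 120.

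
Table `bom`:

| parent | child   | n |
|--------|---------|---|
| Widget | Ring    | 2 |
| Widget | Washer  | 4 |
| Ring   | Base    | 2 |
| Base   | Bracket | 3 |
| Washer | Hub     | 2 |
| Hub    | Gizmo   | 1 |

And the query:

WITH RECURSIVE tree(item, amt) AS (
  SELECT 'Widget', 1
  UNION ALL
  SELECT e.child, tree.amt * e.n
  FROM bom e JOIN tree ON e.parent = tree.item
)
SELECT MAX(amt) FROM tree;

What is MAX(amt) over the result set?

12

Base: (Widget, amt=1).
Iteration 1: components of {Widget} -> Ring = 1*2 = 2, Washer = 1*4 = 4.
Iteration 2: components of {Ring,Washer} -> Base = 2*2 = 4, Hub = 4*2 = 8.
Iteration 3: components of {Base,Hub} -> Bracket = 4*3 = 12, Gizmo = 8*1 = 8.
Iteration 4: no further components; recursion stops.
amt values: 1, 2, 4, 4, 8, 12, 8; the maximum is 12.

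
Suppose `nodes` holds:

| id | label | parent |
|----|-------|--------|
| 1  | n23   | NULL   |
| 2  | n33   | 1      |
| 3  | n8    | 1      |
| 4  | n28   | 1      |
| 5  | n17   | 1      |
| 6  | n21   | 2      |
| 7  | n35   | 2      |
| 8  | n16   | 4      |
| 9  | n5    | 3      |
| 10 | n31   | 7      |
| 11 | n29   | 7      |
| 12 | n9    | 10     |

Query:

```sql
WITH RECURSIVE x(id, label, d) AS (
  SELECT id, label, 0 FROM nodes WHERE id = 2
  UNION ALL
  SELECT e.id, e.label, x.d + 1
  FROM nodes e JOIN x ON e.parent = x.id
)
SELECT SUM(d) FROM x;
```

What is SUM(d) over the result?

Base: id=2 (n33) at d 0.
Iteration 1: rows with parent in {2} -> n21 (id 6, d 1), n35 (id 7, d 1).
Iteration 2: rows with parent in {6,7} -> n31 (id 10, d 2), n29 (id 11, d 2).
Iteration 3: rows with parent in {10,11} -> n9 (id 12, d 3).
Iteration 4: no rows with parent in {12}; recursion stops.
SUM(d) = 0 + 1 + 1 + 2 + 2 + 3 = 9.

9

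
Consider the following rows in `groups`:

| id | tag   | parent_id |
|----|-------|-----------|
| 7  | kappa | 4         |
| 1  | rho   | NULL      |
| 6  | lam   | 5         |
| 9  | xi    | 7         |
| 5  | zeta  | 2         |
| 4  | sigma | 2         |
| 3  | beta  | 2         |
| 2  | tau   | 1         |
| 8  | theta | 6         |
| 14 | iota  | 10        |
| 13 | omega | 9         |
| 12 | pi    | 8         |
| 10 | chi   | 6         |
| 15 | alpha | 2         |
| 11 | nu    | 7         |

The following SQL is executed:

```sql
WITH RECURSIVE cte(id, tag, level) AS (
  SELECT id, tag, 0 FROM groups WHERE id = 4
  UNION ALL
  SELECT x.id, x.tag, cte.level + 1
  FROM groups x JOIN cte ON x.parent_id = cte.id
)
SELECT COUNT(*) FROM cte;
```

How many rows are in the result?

5

Base: id=4 (sigma) at level 0.
Iteration 1: rows with parent_id in {4} -> kappa (id 7, level 1).
Iteration 2: rows with parent_id in {7} -> xi (id 9, level 2), nu (id 11, level 2).
Iteration 3: rows with parent_id in {9,11} -> omega (id 13, level 3).
Iteration 4: no rows with parent_id in {13}; recursion stops.
Total rows emitted: 5.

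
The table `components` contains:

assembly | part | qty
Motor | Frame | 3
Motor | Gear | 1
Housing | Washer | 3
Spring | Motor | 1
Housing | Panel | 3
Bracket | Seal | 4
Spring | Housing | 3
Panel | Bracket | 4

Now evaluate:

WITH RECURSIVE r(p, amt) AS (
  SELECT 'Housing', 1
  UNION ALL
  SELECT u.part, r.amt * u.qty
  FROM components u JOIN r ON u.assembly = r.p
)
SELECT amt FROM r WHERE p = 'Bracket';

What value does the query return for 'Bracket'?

Base: (Housing, amt=1).
Iteration 1: components of {Housing} -> Panel = 1*3 = 3, Washer = 1*3 = 3.
Iteration 2: components of {Panel,Washer} -> Bracket = 3*4 = 12.
Iteration 3: components of {Bracket} -> Seal = 12*4 = 48.
Iteration 4: no further components; recursion stops.

12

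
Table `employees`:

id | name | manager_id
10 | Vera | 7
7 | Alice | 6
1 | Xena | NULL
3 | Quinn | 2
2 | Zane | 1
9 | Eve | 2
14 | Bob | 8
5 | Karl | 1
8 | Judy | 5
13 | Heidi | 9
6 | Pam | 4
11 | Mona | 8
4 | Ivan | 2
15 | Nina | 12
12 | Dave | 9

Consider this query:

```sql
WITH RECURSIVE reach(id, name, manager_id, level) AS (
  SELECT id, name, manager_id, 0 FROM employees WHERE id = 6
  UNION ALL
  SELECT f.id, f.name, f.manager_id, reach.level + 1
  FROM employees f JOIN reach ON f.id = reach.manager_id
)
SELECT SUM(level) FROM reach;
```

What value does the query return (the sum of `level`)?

6

Base: id=6 (Pam), manager_id=4, level 0.
Iteration 1: join on id=4 -> Ivan (id 4, manager_id=2, level 1).
Iteration 2: join on id=2 -> Zane (id 2, manager_id=1, level 2).
Iteration 3: join on id=1 -> Xena (id 1, manager_id=NULL, level 3).
Iteration 4: manager_id is NULL; no match; recursion stops.
SUM(level) = 0 + 1 + 2 + 3 = 6.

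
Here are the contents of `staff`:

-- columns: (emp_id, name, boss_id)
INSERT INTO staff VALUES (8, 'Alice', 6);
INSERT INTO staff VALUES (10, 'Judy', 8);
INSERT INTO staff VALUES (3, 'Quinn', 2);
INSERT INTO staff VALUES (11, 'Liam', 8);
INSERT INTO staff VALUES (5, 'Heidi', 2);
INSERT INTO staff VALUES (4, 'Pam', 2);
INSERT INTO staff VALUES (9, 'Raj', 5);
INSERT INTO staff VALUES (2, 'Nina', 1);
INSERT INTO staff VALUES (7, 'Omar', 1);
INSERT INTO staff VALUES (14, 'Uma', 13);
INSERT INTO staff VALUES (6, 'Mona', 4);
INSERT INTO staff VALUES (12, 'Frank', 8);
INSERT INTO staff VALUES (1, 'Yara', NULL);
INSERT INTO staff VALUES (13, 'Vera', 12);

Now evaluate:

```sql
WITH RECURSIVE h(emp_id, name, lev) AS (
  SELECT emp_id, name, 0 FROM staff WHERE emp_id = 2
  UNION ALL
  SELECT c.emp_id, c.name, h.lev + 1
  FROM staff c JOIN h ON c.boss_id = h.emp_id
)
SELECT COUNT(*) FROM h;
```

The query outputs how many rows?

Base: emp_id=2 (Nina) at lev 0.
Iteration 1: rows with boss_id in {2} -> Quinn (id 3, lev 1), Pam (id 4, lev 1), Heidi (id 5, lev 1).
Iteration 2: rows with boss_id in {3,4,5} -> Mona (id 6, lev 2), Raj (id 9, lev 2).
Iteration 3: rows with boss_id in {6,9} -> Alice (id 8, lev 3).
Iteration 4: rows with boss_id in {8} -> Judy (id 10, lev 4), Liam (id 11, lev 4), Frank (id 12, lev 4).
Iteration 5: rows with boss_id in {10,11,12} -> Vera (id 13, lev 5).
Iteration 6: rows with boss_id in {13} -> Uma (id 14, lev 6).
Iteration 7: no rows with boss_id in {14}; recursion stops.
Total rows emitted: 12.

12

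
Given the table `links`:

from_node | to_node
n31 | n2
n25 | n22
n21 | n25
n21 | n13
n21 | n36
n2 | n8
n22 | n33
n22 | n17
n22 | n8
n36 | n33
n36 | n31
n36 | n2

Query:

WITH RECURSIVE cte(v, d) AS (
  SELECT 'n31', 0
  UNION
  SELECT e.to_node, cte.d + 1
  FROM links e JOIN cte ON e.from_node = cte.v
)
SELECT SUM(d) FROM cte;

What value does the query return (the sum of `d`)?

Base: (n31, d=0).
Iteration 1: edges from {n31} -> (n2, d=1).
Iteration 2: edges from {n2} -> (n8, d=2).
Iteration 3: no outgoing edges from {n8}; recursion stops.
SUM(d) = 0 + 1 + 2 = 3.

3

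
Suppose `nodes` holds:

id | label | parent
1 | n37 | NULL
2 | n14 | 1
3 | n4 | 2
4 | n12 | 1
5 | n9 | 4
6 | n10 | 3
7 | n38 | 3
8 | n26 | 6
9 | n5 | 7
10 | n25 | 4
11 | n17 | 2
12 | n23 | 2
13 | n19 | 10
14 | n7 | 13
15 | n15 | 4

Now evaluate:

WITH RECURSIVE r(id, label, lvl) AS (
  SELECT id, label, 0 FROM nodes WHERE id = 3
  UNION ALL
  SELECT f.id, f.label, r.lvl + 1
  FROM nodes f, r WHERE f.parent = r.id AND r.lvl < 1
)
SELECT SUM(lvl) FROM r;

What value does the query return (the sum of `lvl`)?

Base: id=3 (n4) at lvl 0.
Iteration 1: rows with parent in {3} -> n10 (id 6, lvl 1), n38 (id 7, lvl 1).
Iteration 2: lvl < 1 fails for all current rows; recursion stops.
SUM(lvl) = 0 + 1 + 1 = 2.

2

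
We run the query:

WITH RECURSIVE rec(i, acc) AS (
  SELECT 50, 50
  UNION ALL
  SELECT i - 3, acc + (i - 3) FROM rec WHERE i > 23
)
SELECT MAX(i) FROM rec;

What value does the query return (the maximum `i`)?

Base: i=50, acc=50.
Iteration 1: 50 > 23 holds -> i = 50 - 3 = 47, acc = 50 + 47 = 97.
Iteration 2: 47 > 23 holds -> i = 47 - 3 = 44, acc = 97 + 44 = 141.
Iteration 3: 44 > 23 holds -> i = 44 - 3 = 41, acc = 141 + 41 = 182.
Iteration 4: 41 > 23 holds -> i = 41 - 3 = 38, acc = 182 + 38 = 220.
Iteration 5: 38 > 23 holds -> i = 38 - 3 = 35, acc = 220 + 35 = 255.
Iteration 6: 35 > 23 holds -> i = 35 - 3 = 32, acc = 255 + 32 = 287.
Iteration 7: 32 > 23 holds -> i = 32 - 3 = 29, acc = 287 + 29 = 316.
Iteration 8: 29 > 23 holds -> i = 29 - 3 = 26, acc = 316 + 26 = 342.
Iteration 9: 26 > 23 holds -> i = 26 - 3 = 23, acc = 342 + 23 = 365.
Iteration 10: 23 > 23 fails; recursion stops.
i values: 50, 47, 44, 41, 38, 35, 32, 29, 26, 23; the maximum is 50.

50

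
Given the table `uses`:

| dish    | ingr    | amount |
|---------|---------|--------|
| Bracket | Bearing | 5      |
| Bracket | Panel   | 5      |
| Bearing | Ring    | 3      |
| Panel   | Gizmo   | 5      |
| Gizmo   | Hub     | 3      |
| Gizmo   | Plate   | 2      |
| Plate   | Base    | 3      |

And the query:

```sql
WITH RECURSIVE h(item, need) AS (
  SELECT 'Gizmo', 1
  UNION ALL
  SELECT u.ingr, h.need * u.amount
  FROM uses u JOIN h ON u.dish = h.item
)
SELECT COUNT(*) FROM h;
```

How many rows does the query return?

Base: (Gizmo, need=1).
Iteration 1: components of {Gizmo} -> Hub = 1*3 = 3, Plate = 1*2 = 2.
Iteration 2: components of {Hub,Plate} -> Base = 2*3 = 6.
Iteration 3: no further components; recursion stops.
Total rows emitted: 4.

4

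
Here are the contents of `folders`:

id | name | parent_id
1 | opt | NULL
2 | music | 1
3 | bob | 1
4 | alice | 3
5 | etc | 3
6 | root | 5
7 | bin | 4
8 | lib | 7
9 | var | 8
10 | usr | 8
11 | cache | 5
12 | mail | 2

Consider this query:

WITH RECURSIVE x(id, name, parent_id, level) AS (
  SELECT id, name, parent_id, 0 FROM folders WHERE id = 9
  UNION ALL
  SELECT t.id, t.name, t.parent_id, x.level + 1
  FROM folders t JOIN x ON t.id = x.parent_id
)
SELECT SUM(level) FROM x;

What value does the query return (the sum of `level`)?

15

Base: id=9 (var), parent_id=8, level 0.
Iteration 1: join on id=8 -> lib (id 8, parent_id=7, level 1).
Iteration 2: join on id=7 -> bin (id 7, parent_id=4, level 2).
Iteration 3: join on id=4 -> alice (id 4, parent_id=3, level 3).
Iteration 4: join on id=3 -> bob (id 3, parent_id=1, level 4).
Iteration 5: join on id=1 -> opt (id 1, parent_id=NULL, level 5).
Iteration 6: parent_id is NULL; no match; recursion stops.
SUM(level) = 0 + 1 + 2 + 3 + 4 + 5 = 15.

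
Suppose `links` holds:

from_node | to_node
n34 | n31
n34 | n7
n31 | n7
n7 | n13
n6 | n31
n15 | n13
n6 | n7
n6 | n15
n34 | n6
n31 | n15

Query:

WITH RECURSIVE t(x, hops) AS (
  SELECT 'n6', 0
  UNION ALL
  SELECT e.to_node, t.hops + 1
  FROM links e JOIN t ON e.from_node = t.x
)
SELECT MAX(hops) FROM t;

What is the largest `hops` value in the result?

3

Base: (n6, hops=0).
Iteration 1: edges from {n6} -> (n15, hops=1), (n31, hops=1), (n7, hops=1).
Iteration 2: edges from {n15,n31,n7} -> (n13, hops=2) x2, (n15, hops=2), (n7, hops=2). [UNION ALL keeps all 4 new rows, including repeats]
Iteration 3: edges from {n13,n15,n7} -> (n13, hops=3) x2. [UNION ALL keeps all 2 new rows, including repeats]
Iteration 4: no outgoing edges from {n13}; recursion stops.
hops values: 0, 1, 1, 1, 2, 2, 2, 2, 3, 3; the maximum is 3.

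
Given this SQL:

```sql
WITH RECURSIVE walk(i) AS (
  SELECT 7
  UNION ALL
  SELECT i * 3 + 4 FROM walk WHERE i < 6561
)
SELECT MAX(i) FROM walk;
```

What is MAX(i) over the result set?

Base: i=7.
Iteration 1: 7 < 6561 holds -> i = 7 * 3 + 4 = 25.
Iteration 2: 25 < 6561 holds -> i = 25 * 3 + 4 = 79.
Iteration 3: 79 < 6561 holds -> i = 79 * 3 + 4 = 241.
Iteration 4: 241 < 6561 holds -> i = 241 * 3 + 4 = 727.
Iteration 5: 727 < 6561 holds -> i = 727 * 3 + 4 = 2185.
Iteration 6: 2185 < 6561 holds -> i = 2185 * 3 + 4 = 6559.
Iteration 7: 6559 < 6561 holds -> i = 6559 * 3 + 4 = 19681.
Iteration 8: 19681 < 6561 fails; recursion stops.
i values: 7, 25, 79, 241, 727, 2185, 6559, 19681; the maximum is 19681.

19681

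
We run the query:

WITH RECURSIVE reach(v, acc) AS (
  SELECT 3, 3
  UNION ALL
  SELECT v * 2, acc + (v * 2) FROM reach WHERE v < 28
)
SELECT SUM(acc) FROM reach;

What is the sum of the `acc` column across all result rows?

171

Base: v=3, acc=3.
Iteration 1: 3 < 28 holds -> v = 3 * 2 = 6, acc = 3 + 6 = 9.
Iteration 2: 6 < 28 holds -> v = 6 * 2 = 12, acc = 9 + 12 = 21.
Iteration 3: 12 < 28 holds -> v = 12 * 2 = 24, acc = 21 + 24 = 45.
Iteration 4: 24 < 28 holds -> v = 24 * 2 = 48, acc = 45 + 48 = 93.
Iteration 5: 48 < 28 fails; recursion stops.
SUM(acc) = 3 + 9 + 21 + 45 + 93 = 171.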